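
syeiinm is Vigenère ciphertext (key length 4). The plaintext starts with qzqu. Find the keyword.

Subtract each crib letter from the matching ciphertext letter (mod 26):
s(18)−q(16)=2 → c
y(24)−z(25)=-1≡25 → z
e(4)−q(16)=-12≡14 → o
i(8)−u(20)=-12≡14 → o

czoo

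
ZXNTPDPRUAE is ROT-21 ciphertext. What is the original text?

ECSYUIUWZFJ

Z(25): 25−21=4 → E
X(23): 23−21=2 → C
N(13): 13−21=-8≡18 → S
T(19): 19−21=-2≡24 → Y
P(15): 15−21=-6≡20 → U
D(3): 3−21=-18≡8 → I
P(15): 15−21=-6≡20 → U
R(17): 17−21=-4≡22 → W
U(20): 20−21=-1≡25 → Z
A(0): 0−21=-21≡5 → F
E(4): 4−21=-17≡9 → J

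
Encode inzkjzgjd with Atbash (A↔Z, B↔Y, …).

i(8) → r(17)
n(13) → m(12)
z(25) → a(0)
k(10) → p(15)
j(9) → q(16)
z(25) → a(0)
g(6) → t(19)
j(9) → q(16)
d(3) → w(22)

rmapqatqw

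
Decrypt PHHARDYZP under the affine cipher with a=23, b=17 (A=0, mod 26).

The inverse of 23 mod 26 is 17, since 23·17=391≡1. Apply D(y)=17·(y−17) mod 26:
P(15): 17·(15−17)=-34≡18 → S
H(7): 17·(7−17)=-170≡12 → M
H(7): 17·(7−17)=-170≡12 → M
A(0): 17·(0−17)=-289≡23 → X
R(17): 17·(17−17)=0 → A
D(3): 17·(3−17)=-238≡22 → W
Y(24): 17·(24−17)=119≡15 → P
Z(25): 17·(25−17)=136≡6 → G
P(15): 17·(15−17)=-34≡18 → S

SMMXAWPGS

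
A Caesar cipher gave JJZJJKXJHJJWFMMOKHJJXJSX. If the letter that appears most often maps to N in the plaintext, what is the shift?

The most frequent ciphertext letter is J (appears 10 times).
J is position 9; N is position 13.
Shift = -4≡22.

22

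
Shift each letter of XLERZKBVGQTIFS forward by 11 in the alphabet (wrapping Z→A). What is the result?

IWPCKVMGRBETQD

X(23): 23+11=34≡8 → I
L(11): 11+11=22 → W
E(4): 4+11=15 → P
R(17): 17+11=28≡2 → C
Z(25): 25+11=36≡10 → K
K(10): 10+11=21 → V
B(1): 1+11=12 → M
V(21): 21+11=32≡6 → G
G(6): 6+11=17 → R
Q(16): 16+11=27≡1 → B
T(19): 19+11=30≡4 → E
I(8): 8+11=19 → T
F(5): 5+11=16 → Q
S(18): 18+11=29≡3 → D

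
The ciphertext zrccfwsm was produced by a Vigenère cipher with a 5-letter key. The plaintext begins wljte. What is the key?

Subtract each crib letter from the matching ciphertext letter (mod 26):
z(25)−w(22)=3 → d
r(17)−l(11)=6 → g
c(2)−j(9)=-7≡19 → t
c(2)−t(19)=-17≡9 → j
f(5)−e(4)=1 → b

dgtjb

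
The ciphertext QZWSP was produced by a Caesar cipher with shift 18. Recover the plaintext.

Q(16): 16−18=-2≡24 → Y
Z(25): 25−18=7 → H
W(22): 22−18=4 → E
S(18): 18−18=0 → A
P(15): 15−18=-3≡23 → X

YHEAX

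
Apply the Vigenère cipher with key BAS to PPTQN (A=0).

Repeat the key across the message: BASBA
P(15)+B(1): 16 → Q
P(15)+A(0): 15 → P
T(19)+S(18): 37≡11 → L
Q(16)+B(1): 17 → R
N(13)+A(0): 13 → N

QPLRN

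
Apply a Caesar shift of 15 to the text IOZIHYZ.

XDOXWNO

I(8): 8+15=23 → X
O(14): 14+15=29≡3 → D
Z(25): 25+15=40≡14 → O
I(8): 8+15=23 → X
H(7): 7+15=22 → W
Y(24): 24+15=39≡13 → N
Z(25): 25+15=40≡14 → O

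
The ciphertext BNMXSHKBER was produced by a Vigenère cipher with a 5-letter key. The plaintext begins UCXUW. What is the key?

Subtract each crib letter from the matching ciphertext letter (mod 26):
B(1)−U(20)=-19≡7 → H
N(13)−C(2)=11 → L
M(12)−X(23)=-11≡15 → P
X(23)−U(20)=3 → D
S(18)−W(22)=-4≡22 → W

HLPDW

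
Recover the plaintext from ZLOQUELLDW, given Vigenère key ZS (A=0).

ATPYVMMTEE

Repeat the key across the ciphertext: ZSZSZSZSZS
Z(25)−Z(25): 0 → A
L(11)−S(18): -7≡19 → T
O(14)−Z(25): -11≡15 → P
Q(16)−S(18): -2≡24 → Y
U(20)−Z(25): -5≡21 → V
E(4)−S(18): -14≡12 → M
L(11)−Z(25): -14≡12 → M
L(11)−S(18): -7≡19 → T
D(3)−Z(25): -22≡4 → E
W(22)−S(18): 4 → E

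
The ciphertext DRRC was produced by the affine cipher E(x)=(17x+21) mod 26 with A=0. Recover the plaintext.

The inverse of 17 mod 26 is 23, since 17·23=391≡1. Apply D(y)=23·(y−21) mod 26:
D(3): 23·(3−21)=-414≡2 → C
R(17): 23·(17−21)=-92≡12 → M
R(17): 23·(17−21)=-92≡12 → M
C(2): 23·(2−21)=-437≡5 → F

CMMF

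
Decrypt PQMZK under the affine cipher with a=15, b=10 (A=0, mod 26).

JQOBA

The inverse of 15 mod 26 is 7, since 15·7=105≡1. Apply D(y)=7·(y−10) mod 26:
P(15): 7·(15−10)=35≡9 → J
Q(16): 7·(16−10)=42≡16 → Q
M(12): 7·(12−10)=14 → O
Z(25): 7·(25−10)=105≡1 → B
K(10): 7·(10−10)=0 → A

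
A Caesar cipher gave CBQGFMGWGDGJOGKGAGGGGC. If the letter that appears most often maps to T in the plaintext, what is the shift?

13

The most frequent ciphertext letter is G (appears 10 times).
G is position 6; T is position 19.
Shift = -13≡13.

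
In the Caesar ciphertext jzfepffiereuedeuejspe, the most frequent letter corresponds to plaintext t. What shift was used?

11

The most frequent ciphertext letter is e (appears 7 times).
e is position 4; t is position 19.
Shift = -15≡11.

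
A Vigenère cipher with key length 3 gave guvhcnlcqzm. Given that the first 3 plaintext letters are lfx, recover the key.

vpy

Subtract each crib letter from the matching ciphertext letter (mod 26):
g(6)−l(11)=-5≡21 → v
u(20)−f(5)=15 → p
v(21)−x(23)=-2≡24 → y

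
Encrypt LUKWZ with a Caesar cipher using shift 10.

L(11): 11+10=21 → V
U(20): 20+10=30≡4 → E
K(10): 10+10=20 → U
W(22): 22+10=32≡6 → G
Z(25): 25+10=35≡9 → J

VEUGJ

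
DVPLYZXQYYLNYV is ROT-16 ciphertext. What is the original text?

D(3): 3−16=-13≡13 → N
V(21): 21−16=5 → F
P(15): 15−16=-1≡25 → Z
L(11): 11−16=-5≡21 → V
Y(24): 24−16=8 → I
Z(25): 25−16=9 → J
X(23): 23−16=7 → H
Q(16): 16−16=0 → A
Y(24): 24−16=8 → I
Y(24): 24−16=8 → I
L(11): 11−16=-5≡21 → V
N(13): 13−16=-3≡23 → X
Y(24): 24−16=8 → I
V(21): 21−16=5 → F

NFZVIJHAIIVXIF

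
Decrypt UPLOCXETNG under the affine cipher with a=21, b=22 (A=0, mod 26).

The inverse of 21 mod 26 is 5, since 21·5=105≡1. Apply D(y)=5·(y−22) mod 26:
U(20): 5·(20−22)=-10≡16 → Q
P(15): 5·(15−22)=-35≡17 → R
L(11): 5·(11−22)=-55≡23 → X
O(14): 5·(14−22)=-40≡12 → M
C(2): 5·(2−22)=-100≡4 → E
X(23): 5·(23−22)=5 → F
E(4): 5·(4−22)=-90≡14 → O
T(19): 5·(19−22)=-15≡11 → L
N(13): 5·(13−22)=-45≡7 → H
G(6): 5·(6−22)=-80≡24 → Y

QRXMEFOLHY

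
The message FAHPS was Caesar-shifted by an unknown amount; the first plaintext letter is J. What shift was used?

22

From the crib: F(5)−J(9)=-4≡22, so the shift is 22.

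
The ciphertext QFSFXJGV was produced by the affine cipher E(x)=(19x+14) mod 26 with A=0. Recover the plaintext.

WFSFVXQZ

The inverse of 19 mod 26 is 11, since 19·11=209≡1. Apply D(y)=11·(y−14) mod 26:
Q(16): 11·(16−14)=22 → W
F(5): 11·(5−14)=-99≡5 → F
S(18): 11·(18−14)=44≡18 → S
F(5): 11·(5−14)=-99≡5 → F
X(23): 11·(23−14)=99≡21 → V
J(9): 11·(9−14)=-55≡23 → X
G(6): 11·(6−14)=-88≡16 → Q
V(21): 11·(21−14)=77≡25 → Z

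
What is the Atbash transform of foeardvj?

f(5) → u(20)
o(14) → l(11)
e(4) → v(21)
a(0) → z(25)
r(17) → i(8)
d(3) → w(22)
v(21) → e(4)
j(9) → q(16)

ulvziweq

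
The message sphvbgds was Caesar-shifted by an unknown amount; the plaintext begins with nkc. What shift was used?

5

From the crib: s(18)−n(13)=5, so the shift is 5.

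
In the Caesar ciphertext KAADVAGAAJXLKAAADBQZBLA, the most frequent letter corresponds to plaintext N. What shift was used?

The most frequent ciphertext letter is A (appears 9 times).
A is position 0; N is position 13.
Shift = -13≡13.

13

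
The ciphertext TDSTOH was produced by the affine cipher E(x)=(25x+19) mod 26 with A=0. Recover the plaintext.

AQBAFM

The inverse of 25 mod 26 is 25, since 25·25=625≡1. Apply D(y)=25·(y−19) mod 26:
T(19): 25·(19−19)=0 → A
D(3): 25·(3−19)=-400≡16 → Q
S(18): 25·(18−19)=-25≡1 → B
T(19): 25·(19−19)=0 → A
O(14): 25·(14−19)=-125≡5 → F
H(7): 25·(7−19)=-300≡12 → M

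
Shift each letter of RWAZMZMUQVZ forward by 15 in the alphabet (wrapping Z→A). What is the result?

R(17): 17+15=32≡6 → G
W(22): 22+15=37≡11 → L
A(0): 0+15=15 → P
Z(25): 25+15=40≡14 → O
M(12): 12+15=27≡1 → B
Z(25): 25+15=40≡14 → O
M(12): 12+15=27≡1 → B
U(20): 20+15=35≡9 → J
Q(16): 16+15=31≡5 → F
V(21): 21+15=36≡10 → K
Z(25): 25+15=40≡14 → O

GLPOBOBJFKO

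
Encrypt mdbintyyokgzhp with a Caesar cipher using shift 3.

pgelqwbbrnjcks

m(12): 12+3=15 → p
d(3): 3+3=6 → g
b(1): 1+3=4 → e
i(8): 8+3=11 → l
n(13): 13+3=16 → q
t(19): 19+3=22 → w
y(24): 24+3=27≡1 → b
y(24): 24+3=27≡1 → b
o(14): 14+3=17 → r
k(10): 10+3=13 → n
g(6): 6+3=9 → j
z(25): 25+3=28≡2 → c
h(7): 7+3=10 → k
p(15): 15+3=18 → s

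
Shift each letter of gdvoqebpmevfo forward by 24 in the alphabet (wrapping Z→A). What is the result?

g(6): 6+24=30≡4 → e
d(3): 3+24=27≡1 → b
v(21): 21+24=45≡19 → t
o(14): 14+24=38≡12 → m
q(16): 16+24=40≡14 → o
e(4): 4+24=28≡2 → c
b(1): 1+24=25 → z
p(15): 15+24=39≡13 → n
m(12): 12+24=36≡10 → k
e(4): 4+24=28≡2 → c
v(21): 21+24=45≡19 → t
f(5): 5+24=29≡3 → d
o(14): 14+24=38≡12 → m

ebtmocznkctdm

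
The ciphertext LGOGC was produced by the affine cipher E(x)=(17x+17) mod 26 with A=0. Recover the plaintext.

The inverse of 17 mod 26 is 23, since 17·23=391≡1. Apply D(y)=23·(y−17) mod 26:
L(11): 23·(11−17)=-138≡18 → S
G(6): 23·(6−17)=-253≡7 → H
O(14): 23·(14−17)=-69≡9 → J
G(6): 23·(6−17)=-253≡7 → H
C(2): 23·(2−17)=-345≡19 → T

SHJHT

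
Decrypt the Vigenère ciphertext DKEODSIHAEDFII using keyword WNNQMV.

HXRYRXMUNORKMV

Repeat the key across the ciphertext: WNNQMVWNNQMVWN
D(3)−W(22): -19≡7 → H
K(10)−N(13): -3≡23 → X
E(4)−N(13): -9≡17 → R
O(14)−Q(16): -2≡24 → Y
D(3)−M(12): -9≡17 → R
S(18)−V(21): -3≡23 → X
I(8)−W(22): -14≡12 → M
H(7)−N(13): -6≡20 → U
A(0)−N(13): -13≡13 → N
E(4)−Q(16): -12≡14 → O
D(3)−M(12): -9≡17 → R
F(5)−V(21): -16≡10 → K
I(8)−W(22): -14≡12 → M
I(8)−N(13): -5≡21 → V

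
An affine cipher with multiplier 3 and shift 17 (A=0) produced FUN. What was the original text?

WBQ

The inverse of 3 mod 26 is 9, since 3·9=27≡1. Apply D(y)=9·(y−17) mod 26:
F(5): 9·(5−17)=-108≡22 → W
U(20): 9·(20−17)=27≡1 → B
N(13): 9·(13−17)=-36≡16 → Q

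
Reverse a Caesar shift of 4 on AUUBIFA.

A(0): 0−4=-4≡22 → W
U(20): 20−4=16 → Q
U(20): 20−4=16 → Q
B(1): 1−4=-3≡23 → X
I(8): 8−4=4 → E
F(5): 5−4=1 → B
A(0): 0−4=-4≡22 → W

WQQXEBW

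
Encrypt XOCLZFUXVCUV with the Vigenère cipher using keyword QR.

NFSCPWKOLTKM

Repeat the key across the message: QRQRQRQRQRQR
X(23)+Q(16): 39≡13 → N
O(14)+R(17): 31≡5 → F
C(2)+Q(16): 18 → S
L(11)+R(17): 28≡2 → C
Z(25)+Q(16): 41≡15 → P
F(5)+R(17): 22 → W
U(20)+Q(16): 36≡10 → K
X(23)+R(17): 40≡14 → O
V(21)+Q(16): 37≡11 → L
C(2)+R(17): 19 → T
U(20)+Q(16): 36≡10 → K
V(21)+R(17): 38≡12 → M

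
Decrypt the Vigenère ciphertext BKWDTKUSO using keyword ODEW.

NHSHFHQWA

Repeat the key across the ciphertext: ODEWODEWO
B(1)−O(14): -13≡13 → N
K(10)−D(3): 7 → H
W(22)−E(4): 18 → S
D(3)−W(22): -19≡7 → H
T(19)−O(14): 5 → F
K(10)−D(3): 7 → H
U(20)−E(4): 16 → Q
S(18)−W(22): -4≡22 → W
O(14)−O(14): 0 → A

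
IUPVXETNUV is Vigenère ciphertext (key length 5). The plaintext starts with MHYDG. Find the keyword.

WNRSR

Subtract each crib letter from the matching ciphertext letter (mod 26):
I(8)−M(12)=-4≡22 → W
U(20)−H(7)=13 → N
P(15)−Y(24)=-9≡17 → R
V(21)−D(3)=18 → S
X(23)−G(6)=17 → R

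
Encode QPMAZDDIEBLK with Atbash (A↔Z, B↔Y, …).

JKNZAWWRVYOP

Q(16) → J(9)
P(15) → K(10)
M(12) → N(13)
A(0) → Z(25)
Z(25) → A(0)
D(3) → W(22)
D(3) → W(22)
I(8) → R(17)
E(4) → V(21)
B(1) → Y(24)
L(11) → O(14)
K(10) → P(15)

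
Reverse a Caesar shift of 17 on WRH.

FAQ

W(22): 22−17=5 → F
R(17): 17−17=0 → A
H(7): 7−17=-10≡16 → Q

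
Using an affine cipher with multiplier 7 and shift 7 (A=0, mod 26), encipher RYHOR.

R(17): 7·17+7=126≡22 → W
Y(24): 7·24+7=175≡19 → T
H(7): 7·7+7=56≡4 → E
O(14): 7·14+7=105≡1 → B
R(17): 7·17+7=126≡22 → W

WTEBW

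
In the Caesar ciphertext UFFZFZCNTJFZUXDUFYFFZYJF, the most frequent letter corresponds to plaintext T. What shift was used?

12

The most frequent ciphertext letter is F (appears 8 times).
F is position 5; T is position 19.
Shift = -14≡12.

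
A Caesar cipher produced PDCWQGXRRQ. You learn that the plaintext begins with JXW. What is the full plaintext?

JXWQKARLLK

From the crib: P(15)−J(9)=6, so the shift is 6.
Subtract 6 from each ciphertext letter:
P(15): 15−6=9 → J
D(3): 3−6=-3≡23 → X
C(2): 2−6=-4≡22 → W
W(22): 22−6=16 → Q
Q(16): 16−6=10 → K
G(6): 6−6=0 → A
X(23): 23−6=17 → R
R(17): 17−6=11 → L
R(17): 17−6=11 → L
Q(16): 16−6=10 → K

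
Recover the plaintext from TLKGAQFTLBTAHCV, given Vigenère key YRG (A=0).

Repeat the key across the ciphertext: YRGYRGYRGYRGYRG
T(19)−Y(24): -5≡21 → V
L(11)−R(17): -6≡20 → U
K(10)−G(6): 4 → E
G(6)−Y(24): -18≡8 → I
A(0)−R(17): -17≡9 → J
Q(16)−G(6): 10 → K
F(5)−Y(24): -19≡7 → H
T(19)−R(17): 2 → C
L(11)−G(6): 5 → F
B(1)−Y(24): -23≡3 → D
T(19)−R(17): 2 → C
A(0)−G(6): -6≡20 → U
H(7)−Y(24): -17≡9 → J
C(2)−R(17): -15≡11 → L
V(21)−G(6): 15 → P

VUEIJKHCFDCUJLP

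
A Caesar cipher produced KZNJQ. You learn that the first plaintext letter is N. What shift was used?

23

From the crib: K(10)−N(13)=-3≡23, so the shift is 23.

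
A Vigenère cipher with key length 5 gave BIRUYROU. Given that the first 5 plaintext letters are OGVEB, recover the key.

Subtract each crib letter from the matching ciphertext letter (mod 26):
B(1)−O(14)=-13≡13 → N
I(8)−G(6)=2 → C
R(17)−V(21)=-4≡22 → W
U(20)−E(4)=16 → Q
Y(24)−B(1)=23 → X

NCWQX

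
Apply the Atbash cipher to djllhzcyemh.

d(3) → w(22)
j(9) → q(16)
l(11) → o(14)
l(11) → o(14)
h(7) → s(18)
z(25) → a(0)
c(2) → x(23)
y(24) → b(1)
e(4) → v(21)
m(12) → n(13)
h(7) → s(18)

wqoosaxbvns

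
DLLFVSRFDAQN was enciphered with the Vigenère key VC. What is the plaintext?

IJQDAQWDIYVL

Repeat the key across the ciphertext: VCVCVCVCVCVC
D(3)−V(21): -18≡8 → I
L(11)−C(2): 9 → J
L(11)−V(21): -10≡16 → Q
F(5)−C(2): 3 → D
V(21)−V(21): 0 → A
S(18)−C(2): 16 → Q
R(17)−V(21): -4≡22 → W
F(5)−C(2): 3 → D
D(3)−V(21): -18≡8 → I
A(0)−C(2): -2≡24 → Y
Q(16)−V(21): -5≡21 → V
N(13)−C(2): 11 → L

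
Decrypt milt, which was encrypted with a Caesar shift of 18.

m(12): 12−18=-6≡20 → u
i(8): 8−18=-10≡16 → q
l(11): 11−18=-7≡19 → t
t(19): 19−18=1 → b

uqtb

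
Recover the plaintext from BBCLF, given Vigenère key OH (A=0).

NUOER

Repeat the key across the ciphertext: OHOHO
B(1)−O(14): -13≡13 → N
B(1)−H(7): -6≡20 → U
C(2)−O(14): -12≡14 → O
L(11)−H(7): 4 → E
F(5)−O(14): -9≡17 → R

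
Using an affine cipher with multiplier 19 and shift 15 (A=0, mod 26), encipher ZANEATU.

Z(25): 19·25+15=490≡22 → W
A(0): 19·0+15=15 → P
N(13): 19·13+15=262≡2 → C
E(4): 19·4+15=91≡13 → N
A(0): 19·0+15=15 → P
T(19): 19·19+15=376≡12 → M
U(20): 19·20+15=395≡5 → F

WPCNPMF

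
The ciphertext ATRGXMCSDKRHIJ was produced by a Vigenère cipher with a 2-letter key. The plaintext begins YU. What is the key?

Subtract each crib letter from the matching ciphertext letter (mod 26):
A(0)−Y(24)=-24≡2 → C
T(19)−U(20)=-1≡25 → Z

CZ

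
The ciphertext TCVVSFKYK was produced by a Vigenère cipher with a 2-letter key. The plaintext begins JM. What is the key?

KQ

Subtract each crib letter from the matching ciphertext letter (mod 26):
T(19)−J(9)=10 → K
C(2)−M(12)=-10≡16 → Q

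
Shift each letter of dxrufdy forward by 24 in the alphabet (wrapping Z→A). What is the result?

d(3): 3+24=27≡1 → b
x(23): 23+24=47≡21 → v
r(17): 17+24=41≡15 → p
u(20): 20+24=44≡18 → s
f(5): 5+24=29≡3 → d
d(3): 3+24=27≡1 → b
y(24): 24+24=48≡22 → w

bvpsdbw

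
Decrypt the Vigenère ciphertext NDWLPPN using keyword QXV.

Repeat the key across the ciphertext: QXVQXVQ
N(13)−Q(16): -3≡23 → X
D(3)−X(23): -20≡6 → G
W(22)−V(21): 1 → B
L(11)−Q(16): -5≡21 → V
P(15)−X(23): -8≡18 → S
P(15)−V(21): -6≡20 → U
N(13)−Q(16): -3≡23 → X

XGBVSUX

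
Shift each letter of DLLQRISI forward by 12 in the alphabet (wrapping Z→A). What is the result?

D(3): 3+12=15 → P
L(11): 11+12=23 → X
L(11): 11+12=23 → X
Q(16): 16+12=28≡2 → C
R(17): 17+12=29≡3 → D
I(8): 8+12=20 → U
S(18): 18+12=30≡4 → E
I(8): 8+12=20 → U

PXXCDUEU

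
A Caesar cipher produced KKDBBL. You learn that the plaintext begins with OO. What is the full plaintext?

From the crib: K(10)−O(14)=-4≡22, so the shift is 22.
Subtract 22 from each ciphertext letter:
K(10): 10−22=-12≡14 → O
K(10): 10−22=-12≡14 → O
D(3): 3−22=-19≡7 → H
B(1): 1−22=-21≡5 → F
B(1): 1−22=-21≡5 → F
L(11): 11−22=-11≡15 → P

OOHFFP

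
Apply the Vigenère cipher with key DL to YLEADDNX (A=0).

BWHLGOQI

Repeat the key across the message: DLDLDLDL
Y(24)+D(3): 27≡1 → B
L(11)+L(11): 22 → W
E(4)+D(3): 7 → H
A(0)+L(11): 11 → L
D(3)+D(3): 6 → G
D(3)+L(11): 14 → O
N(13)+D(3): 16 → Q
X(23)+L(11): 34≡8 → I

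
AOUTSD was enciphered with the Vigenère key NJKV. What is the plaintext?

Repeat the key across the ciphertext: NJKVNJ
A(0)−N(13): -13≡13 → N
O(14)−J(9): 5 → F
U(20)−K(10): 10 → K
T(19)−V(21): -2≡24 → Y
S(18)−N(13): 5 → F
D(3)−J(9): -6≡20 → U

NFKYFU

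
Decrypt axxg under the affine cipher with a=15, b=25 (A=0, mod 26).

The inverse of 15 mod 26 is 7, since 15·7=105≡1. Apply D(y)=7·(y−25) mod 26:
a(0): 7·(0−25)=-175≡7 → h
x(23): 7·(23−25)=-14≡12 → m
x(23): 7·(23−25)=-14≡12 → m
g(6): 7·(6−25)=-133≡23 → x

hmmx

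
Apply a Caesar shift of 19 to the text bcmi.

b(1): 1+19=20 → u
c(2): 2+19=21 → v
m(12): 12+19=31≡5 → f
i(8): 8+19=27≡1 → b

uvfb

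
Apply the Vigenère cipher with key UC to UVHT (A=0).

OXBV

Repeat the key across the message: UCUC
U(20)+U(20): 40≡14 → O
V(21)+C(2): 23 → X
H(7)+U(20): 27≡1 → B
T(19)+C(2): 21 → V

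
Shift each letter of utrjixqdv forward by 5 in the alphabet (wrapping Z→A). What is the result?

u(20): 20+5=25 → z
t(19): 19+5=24 → y
r(17): 17+5=22 → w
j(9): 9+5=14 → o
i(8): 8+5=13 → n
x(23): 23+5=28≡2 → c
q(16): 16+5=21 → v
d(3): 3+5=8 → i
v(21): 21+5=26≡0 → a

zywoncvia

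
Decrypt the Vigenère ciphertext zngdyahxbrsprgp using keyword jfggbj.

Repeat the key across the ciphertext: jfggbjjfggbjjfg
z(25)−j(9): 16 → q
n(13)−f(5): 8 → i
g(6)−g(6): 0 → a
d(3)−g(6): -3≡23 → x
y(24)−b(1): 23 → x
a(0)−j(9): -9≡17 → r
h(7)−j(9): -2≡24 → y
x(23)−f(5): 18 → s
b(1)−g(6): -5≡21 → v
r(17)−g(6): 11 → l
s(18)−b(1): 17 → r
p(15)−j(9): 6 → g
r(17)−j(9): 8 → i
g(6)−f(5): 1 → b
p(15)−g(6): 9 → j

qiaxxrysvlrgibj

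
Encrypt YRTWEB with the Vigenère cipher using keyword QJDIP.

OAWETR

Repeat the key across the message: QJDIPQ
Y(24)+Q(16): 40≡14 → O
R(17)+J(9): 26≡0 → A
T(19)+D(3): 22 → W
W(22)+I(8): 30≡4 → E
E(4)+P(15): 19 → T
B(1)+Q(16): 17 → R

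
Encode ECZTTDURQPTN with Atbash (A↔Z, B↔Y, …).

E(4) → V(21)
C(2) → X(23)
Z(25) → A(0)
T(19) → G(6)
T(19) → G(6)
D(3) → W(22)
U(20) → F(5)
R(17) → I(8)
Q(16) → J(9)
P(15) → K(10)
T(19) → G(6)
N(13) → M(12)

VXAGGWFIJKGM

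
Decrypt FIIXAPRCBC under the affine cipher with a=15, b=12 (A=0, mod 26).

The inverse of 15 mod 26 is 7, since 15·7=105≡1. Apply D(y)=7·(y−12) mod 26:
F(5): 7·(5−12)=-49≡3 → D
I(8): 7·(8−12)=-28≡24 → Y
I(8): 7·(8−12)=-28≡24 → Y
X(23): 7·(23−12)=77≡25 → Z
A(0): 7·(0−12)=-84≡20 → U
P(15): 7·(15−12)=21 → V
R(17): 7·(17−12)=35≡9 → J
C(2): 7·(2−12)=-70≡8 → I
B(1): 7·(1−12)=-77≡1 → B
C(2): 7·(2−12)=-70≡8 → I

DYYZUVJIBI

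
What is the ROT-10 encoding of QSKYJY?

Q(16): 16+10=26≡0 → A
S(18): 18+10=28≡2 → C
K(10): 10+10=20 → U
Y(24): 24+10=34≡8 → I
J(9): 9+10=19 → T
Y(24): 24+10=34≡8 → I

ACUITI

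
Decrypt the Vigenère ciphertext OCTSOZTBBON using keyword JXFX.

FFOVFCOESRI

Repeat the key across the ciphertext: JXFXJXFXJXF
O(14)−J(9): 5 → F
C(2)−X(23): -21≡5 → F
T(19)−F(5): 14 → O
S(18)−X(23): -5≡21 → V
O(14)−J(9): 5 → F
Z(25)−X(23): 2 → C
T(19)−F(5): 14 → O
B(1)−X(23): -22≡4 → E
B(1)−J(9): -8≡18 → S
O(14)−X(23): -9≡17 → R
N(13)−F(5): 8 → I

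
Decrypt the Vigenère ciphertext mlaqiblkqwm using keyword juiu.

drswzhdqhce

Repeat the key across the ciphertext: juiujuiujui
m(12)−j(9): 3 → d
l(11)−u(20): -9≡17 → r
a(0)−i(8): -8≡18 → s
q(16)−u(20): -4≡22 → w
i(8)−j(9): -1≡25 → z
b(1)−u(20): -19≡7 → h
l(11)−i(8): 3 → d
k(10)−u(20): -10≡16 → q
q(16)−j(9): 7 → h
w(22)−u(20): 2 → c
m(12)−i(8): 4 → e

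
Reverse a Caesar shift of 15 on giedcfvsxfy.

g(6): 6−15=-9≡17 → r
i(8): 8−15=-7≡19 → t
e(4): 4−15=-11≡15 → p
d(3): 3−15=-12≡14 → o
c(2): 2−15=-13≡13 → n
f(5): 5−15=-10≡16 → q
v(21): 21−15=6 → g
s(18): 18−15=3 → d
x(23): 23−15=8 → i
f(5): 5−15=-10≡16 → q
y(24): 24−15=9 → j

rtponqgdiqj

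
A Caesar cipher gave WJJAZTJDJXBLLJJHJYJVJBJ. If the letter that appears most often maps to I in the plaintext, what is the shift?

1

The most frequent ciphertext letter is J (appears 10 times).
J is position 9; I is position 8.
Shift = 1.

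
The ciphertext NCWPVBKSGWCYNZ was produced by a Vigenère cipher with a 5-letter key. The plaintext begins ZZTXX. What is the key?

ODDSY

Subtract each crib letter from the matching ciphertext letter (mod 26):
N(13)−Z(25)=-12≡14 → O
C(2)−Z(25)=-23≡3 → D
W(22)−T(19)=3 → D
P(15)−X(23)=-8≡18 → S
V(21)−X(23)=-2≡24 → Y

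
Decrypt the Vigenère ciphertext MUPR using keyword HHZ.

FNQK

Repeat the key across the ciphertext: HHZH
M(12)−H(7): 5 → F
U(20)−H(7): 13 → N
P(15)−Z(25): -10≡16 → Q
R(17)−H(7): 10 → K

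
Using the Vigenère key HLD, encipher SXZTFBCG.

ZICAQEJR

Repeat the key across the message: HLDHLDHL
S(18)+H(7): 25 → Z
X(23)+L(11): 34≡8 → I
Z(25)+D(3): 28≡2 → C
T(19)+H(7): 26≡0 → A
F(5)+L(11): 16 → Q
B(1)+D(3): 4 → E
C(2)+H(7): 9 → J
G(6)+L(11): 17 → R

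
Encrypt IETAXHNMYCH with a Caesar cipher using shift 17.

I(8): 8+17=25 → Z
E(4): 4+17=21 → V
T(19): 19+17=36≡10 → K
A(0): 0+17=17 → R
X(23): 23+17=40≡14 → O
H(7): 7+17=24 → Y
N(13): 13+17=30≡4 → E
M(12): 12+17=29≡3 → D
Y(24): 24+17=41≡15 → P
C(2): 2+17=19 → T
H(7): 7+17=24 → Y

ZVKROYEDPTY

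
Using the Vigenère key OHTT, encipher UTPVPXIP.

IAIODEBI

Repeat the key across the message: OHTTOHTT
U(20)+O(14): 34≡8 → I
T(19)+H(7): 26≡0 → A
P(15)+T(19): 34≡8 → I
V(21)+T(19): 40≡14 → O
P(15)+O(14): 29≡3 → D
X(23)+H(7): 30≡4 → E
I(8)+T(19): 27≡1 → B
P(15)+T(19): 34≡8 → I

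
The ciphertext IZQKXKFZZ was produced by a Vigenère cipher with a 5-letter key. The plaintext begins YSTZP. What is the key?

KHXLI

Subtract each crib letter from the matching ciphertext letter (mod 26):
I(8)−Y(24)=-16≡10 → K
Z(25)−S(18)=7 → H
Q(16)−T(19)=-3≡23 → X
K(10)−Z(25)=-15≡11 → L
X(23)−P(15)=8 → I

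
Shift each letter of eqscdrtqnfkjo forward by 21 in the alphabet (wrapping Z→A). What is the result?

zlnxymoliafej

e(4): 4+21=25 → z
q(16): 16+21=37≡11 → l
s(18): 18+21=39≡13 → n
c(2): 2+21=23 → x
d(3): 3+21=24 → y
r(17): 17+21=38≡12 → m
t(19): 19+21=40≡14 → o
q(16): 16+21=37≡11 → l
n(13): 13+21=34≡8 → i
f(5): 5+21=26≡0 → a
k(10): 10+21=31≡5 → f
j(9): 9+21=30≡4 → e
o(14): 14+21=35≡9 → j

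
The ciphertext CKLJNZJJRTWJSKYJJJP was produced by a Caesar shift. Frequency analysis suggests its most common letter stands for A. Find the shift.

The most frequent ciphertext letter is J (appears 7 times).
J is position 9; A is position 0.
Shift = 9.

9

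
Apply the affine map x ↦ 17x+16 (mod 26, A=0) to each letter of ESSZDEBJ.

E(4): 17·4+16=84≡6 → G
S(18): 17·18+16=322≡10 → K
S(18): 17·18+16=322≡10 → K
Z(25): 17·25+16=441≡25 → Z
D(3): 17·3+16=67≡15 → P
E(4): 17·4+16=84≡6 → G
B(1): 17·1+16=33≡7 → H
J(9): 17·9+16=169≡13 → N

GKKZPGHN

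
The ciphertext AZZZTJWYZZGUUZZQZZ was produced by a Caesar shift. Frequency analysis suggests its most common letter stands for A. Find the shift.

The most frequent ciphertext letter is Z (appears 9 times).
Z is position 25; A is position 0.
Shift = 25.

25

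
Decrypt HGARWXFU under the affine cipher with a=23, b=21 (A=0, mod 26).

The inverse of 23 mod 26 is 17, since 23·17=391≡1. Apply D(y)=17·(y−21) mod 26:
H(7): 17·(7−21)=-238≡22 → W
G(6): 17·(6−21)=-255≡5 → F
A(0): 17·(0−21)=-357≡7 → H
R(17): 17·(17−21)=-68≡10 → K
W(22): 17·(22−21)=17 → R
X(23): 17·(23−21)=34≡8 → I
F(5): 17·(5−21)=-272≡14 → O
U(20): 17·(20−21)=-17≡9 → J

WFHKRIOJ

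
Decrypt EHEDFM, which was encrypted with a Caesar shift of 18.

MPMLNU

E(4): 4−18=-14≡12 → M
H(7): 7−18=-11≡15 → P
E(4): 4−18=-14≡12 → M
D(3): 3−18=-15≡11 → L
F(5): 5−18=-13≡13 → N
M(12): 12−18=-6≡20 → U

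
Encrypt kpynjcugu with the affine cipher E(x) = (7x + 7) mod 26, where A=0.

k(10): 7·10+7=77≡25 → z
p(15): 7·15+7=112≡8 → i
y(24): 7·24+7=175≡19 → t
n(13): 7·13+7=98≡20 → u
j(9): 7·9+7=70≡18 → s
c(2): 7·2+7=21 → v
u(20): 7·20+7=147≡17 → r
g(6): 7·6+7=49≡23 → x
u(20): 7·20+7=147≡17 → r

zitusvrxr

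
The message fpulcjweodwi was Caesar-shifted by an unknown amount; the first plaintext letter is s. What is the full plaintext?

schypwjrbqjv

From the crib: f(5)−s(18)=-13≡13, so the shift is 13.
Subtract 13 from each ciphertext letter:
f(5): 5−13=-8≡18 → s
p(15): 15−13=2 → c
u(20): 20−13=7 → h
l(11): 11−13=-2≡24 → y
c(2): 2−13=-11≡15 → p
j(9): 9−13=-4≡22 → w
w(22): 22−13=9 → j
e(4): 4−13=-9≡17 → r
o(14): 14−13=1 → b
d(3): 3−13=-10≡16 → q
w(22): 22−13=9 → j
i(8): 8−13=-5≡21 → v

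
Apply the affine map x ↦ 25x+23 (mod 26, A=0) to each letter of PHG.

IQR

P(15): 25·15+23=398≡8 → I
H(7): 25·7+23=198≡16 → Q
G(6): 25·6+23=173≡17 → R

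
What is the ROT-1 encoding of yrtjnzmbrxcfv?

y(24): 24+1=25 → z
r(17): 17+1=18 → s
t(19): 19+1=20 → u
j(9): 9+1=10 → k
n(13): 13+1=14 → o
z(25): 25+1=26≡0 → a
m(12): 12+1=13 → n
b(1): 1+1=2 → c
r(17): 17+1=18 → s
x(23): 23+1=24 → y
c(2): 2+1=3 → d
f(5): 5+1=6 → g
v(21): 21+1=22 → w

zsukoancsydgw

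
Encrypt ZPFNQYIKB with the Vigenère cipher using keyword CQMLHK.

Repeat the key across the message: CQMLHKCQM
Z(25)+C(2): 27≡1 → B
P(15)+Q(16): 31≡5 → F
F(5)+M(12): 17 → R
N(13)+L(11): 24 → Y
Q(16)+H(7): 23 → X
Y(24)+K(10): 34≡8 → I
I(8)+C(2): 10 → K
K(10)+Q(16): 26≡0 → A
B(1)+M(12): 13 → N

BFRYXIKAN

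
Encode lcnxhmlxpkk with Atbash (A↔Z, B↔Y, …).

oxmcsnockpp

l(11) → o(14)
c(2) → x(23)
n(13) → m(12)
x(23) → c(2)
h(7) → s(18)
m(12) → n(13)
l(11) → o(14)
x(23) → c(2)
p(15) → k(10)
k(10) → p(15)
k(10) → p(15)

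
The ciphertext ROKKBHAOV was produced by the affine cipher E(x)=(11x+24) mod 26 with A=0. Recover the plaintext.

XSUUFPMSV

The inverse of 11 mod 26 is 19, since 11·19=209≡1. Apply D(y)=19·(y−24) mod 26:
R(17): 19·(17−24)=-133≡23 → X
O(14): 19·(14−24)=-190≡18 → S
K(10): 19·(10−24)=-266≡20 → U
K(10): 19·(10−24)=-266≡20 → U
B(1): 19·(1−24)=-437≡5 → F
H(7): 19·(7−24)=-323≡15 → P
A(0): 19·(0−24)=-456≡12 → M
O(14): 19·(14−24)=-190≡18 → S
V(21): 19·(21−24)=-57≡21 → V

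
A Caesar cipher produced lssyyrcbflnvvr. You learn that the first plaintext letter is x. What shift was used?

From the crib: l(11)−x(23)=-12≡14, so the shift is 14.

14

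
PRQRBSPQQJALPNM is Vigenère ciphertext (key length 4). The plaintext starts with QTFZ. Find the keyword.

ZYLS

Subtract each crib letter from the matching ciphertext letter (mod 26):
P(15)−Q(16)=-1≡25 → Z
R(17)−T(19)=-2≡24 → Y
Q(16)−F(5)=11 → L
R(17)−Z(25)=-8≡18 → S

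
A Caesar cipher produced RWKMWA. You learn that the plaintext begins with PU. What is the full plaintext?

PUIKUY

From the crib: R(17)−P(15)=2, so the shift is 2.
Subtract 2 from each ciphertext letter:
R(17): 17−2=15 → P
W(22): 22−2=20 → U
K(10): 10−2=8 → I
M(12): 12−2=10 → K
W(22): 22−2=20 → U
A(0): 0−2=-2≡24 → Y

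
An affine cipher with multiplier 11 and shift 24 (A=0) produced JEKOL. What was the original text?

BKUSN

The inverse of 11 mod 26 is 19, since 11·19=209≡1. Apply D(y)=19·(y−24) mod 26:
J(9): 19·(9−24)=-285≡1 → B
E(4): 19·(4−24)=-380≡10 → K
K(10): 19·(10−24)=-266≡20 → U
O(14): 19·(14−24)=-190≡18 → S
L(11): 19·(11−24)=-247≡13 → N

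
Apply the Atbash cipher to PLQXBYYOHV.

KOJCYBBLSE

P(15) → K(10)
L(11) → O(14)
Q(16) → J(9)
X(23) → C(2)
B(1) → Y(24)
Y(24) → B(1)
Y(24) → B(1)
O(14) → L(11)
H(7) → S(18)
V(21) → E(4)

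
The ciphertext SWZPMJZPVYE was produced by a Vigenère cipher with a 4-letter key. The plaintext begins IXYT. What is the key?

Subtract each crib letter from the matching ciphertext letter (mod 26):
S(18)−I(8)=10 → K
W(22)−X(23)=-1≡25 → Z
Z(25)−Y(24)=1 → B
P(15)−T(19)=-4≡22 → W

KZBW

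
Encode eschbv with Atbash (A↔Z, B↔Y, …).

e(4) → v(21)
s(18) → h(7)
c(2) → x(23)
h(7) → s(18)
b(1) → y(24)
v(21) → e(4)

vhxsye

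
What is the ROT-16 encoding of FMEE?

F(5): 5+16=21 → V
M(12): 12+16=28≡2 → C
E(4): 4+16=20 → U
E(4): 4+16=20 → U

VCUU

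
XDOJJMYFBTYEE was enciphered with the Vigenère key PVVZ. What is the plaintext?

Repeat the key across the ciphertext: PVVZPVVZPVVZP
X(23)−P(15): 8 → I
D(3)−V(21): -18≡8 → I
O(14)−V(21): -7≡19 → T
J(9)−Z(25): -16≡10 → K
J(9)−P(15): -6≡20 → U
M(12)−V(21): -9≡17 → R
Y(24)−V(21): 3 → D
F(5)−Z(25): -20≡6 → G
B(1)−P(15): -14≡12 → M
T(19)−V(21): -2≡24 → Y
Y(24)−V(21): 3 → D
E(4)−Z(25): -21≡5 → F
E(4)−P(15): -11≡15 → P

IITKURDGMYDFP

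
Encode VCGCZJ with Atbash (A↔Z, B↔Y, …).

V(21) → E(4)
C(2) → X(23)
G(6) → T(19)
C(2) → X(23)
Z(25) → A(0)
J(9) → Q(16)

EXTXAQ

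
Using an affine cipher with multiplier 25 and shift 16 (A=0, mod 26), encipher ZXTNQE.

RTXDAM

Z(25): 25·25+16=641≡17 → R
X(23): 25·23+16=591≡19 → T
T(19): 25·19+16=491≡23 → X
N(13): 25·13+16=341≡3 → D
Q(16): 25·16+16=416≡0 → A
E(4): 25·4+16=116≡12 → M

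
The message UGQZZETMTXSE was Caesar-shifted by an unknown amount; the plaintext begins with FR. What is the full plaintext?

FRBKKPEXEIDP

From the crib: U(20)−F(5)=15, so the shift is 15.
Subtract 15 from each ciphertext letter:
U(20): 20−15=5 → F
G(6): 6−15=-9≡17 → R
Q(16): 16−15=1 → B
Z(25): 25−15=10 → K
Z(25): 25−15=10 → K
E(4): 4−15=-11≡15 → P
T(19): 19−15=4 → E
M(12): 12−15=-3≡23 → X
T(19): 19−15=4 → E
X(23): 23−15=8 → I
S(18): 18−15=3 → D
E(4): 4−15=-11≡15 → P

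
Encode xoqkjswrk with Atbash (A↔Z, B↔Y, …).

cljpqhdip

x(23) → c(2)
o(14) → l(11)
q(16) → j(9)
k(10) → p(15)
j(9) → q(16)
s(18) → h(7)
w(22) → d(3)
r(17) → i(8)
k(10) → p(15)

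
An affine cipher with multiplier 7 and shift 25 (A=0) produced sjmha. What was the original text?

The inverse of 7 mod 26 is 15, since 7·15=105≡1. Apply D(y)=15·(y−25) mod 26:
s(18): 15·(18−25)=-105≡25 → z
j(9): 15·(9−25)=-240≡20 → u
m(12): 15·(12−25)=-195≡13 → n
h(7): 15·(7−25)=-270≡16 → q
a(0): 15·(0−25)=-375≡15 → p

zunqp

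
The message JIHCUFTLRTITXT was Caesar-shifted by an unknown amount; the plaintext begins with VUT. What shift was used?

14

From the crib: J(9)−V(21)=-12≡14, so the shift is 14.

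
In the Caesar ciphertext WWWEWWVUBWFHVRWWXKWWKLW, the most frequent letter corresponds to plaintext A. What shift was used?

The most frequent ciphertext letter is W (appears 11 times).
W is position 22; A is position 0.
Shift = 22.

22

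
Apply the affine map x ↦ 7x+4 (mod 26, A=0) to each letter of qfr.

mnt

q(16): 7·16+4=116≡12 → m
f(5): 7·5+4=39≡13 → n
r(17): 7·17+4=123≡19 → t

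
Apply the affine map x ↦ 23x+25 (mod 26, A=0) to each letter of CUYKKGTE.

TRFVVHUN

C(2): 23·2+25=71≡19 → T
U(20): 23·20+25=485≡17 → R
Y(24): 23·24+25=577≡5 → F
K(10): 23·10+25=255≡21 → V
K(10): 23·10+25=255≡21 → V
G(6): 23·6+25=163≡7 → H
T(19): 23·19+25=462≡20 → U
E(4): 23·4+25=117≡13 → N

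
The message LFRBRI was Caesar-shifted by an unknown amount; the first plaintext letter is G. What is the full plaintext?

From the crib: L(11)−G(6)=5, so the shift is 5.
Subtract 5 from each ciphertext letter:
L(11): 11−5=6 → G
F(5): 5−5=0 → A
R(17): 17−5=12 → M
B(1): 1−5=-4≡22 → W
R(17): 17−5=12 → M
I(8): 8−5=3 → D

GAMWMD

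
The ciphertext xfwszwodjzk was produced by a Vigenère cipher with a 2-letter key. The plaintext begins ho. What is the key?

qr

Subtract each crib letter from the matching ciphertext letter (mod 26):
x(23)−h(7)=16 → q
f(5)−o(14)=-9≡17 → r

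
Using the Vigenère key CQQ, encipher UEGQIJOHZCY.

Repeat the key across the message: CQQCQQCQQCQ
U(20)+C(2): 22 → W
E(4)+Q(16): 20 → U
G(6)+Q(16): 22 → W
Q(16)+C(2): 18 → S
I(8)+Q(16): 24 → Y
J(9)+Q(16): 25 → Z
O(14)+C(2): 16 → Q
H(7)+Q(16): 23 → X
Z(25)+Q(16): 41≡15 → P
C(2)+C(2): 4 → E
Y(24)+Q(16): 40≡14 → O

WUWSYZQXPEO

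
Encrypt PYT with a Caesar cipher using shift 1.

P(15): 15+1=16 → Q
Y(24): 24+1=25 → Z
T(19): 19+1=20 → U

QZU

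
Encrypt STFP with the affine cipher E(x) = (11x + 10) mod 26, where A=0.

ALNT

S(18): 11·18+10=208≡0 → A
T(19): 11·19+10=219≡11 → L
F(5): 11·5+10=65≡13 → N
P(15): 11·15+10=175≡19 → T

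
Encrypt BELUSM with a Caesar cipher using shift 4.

B(1): 1+4=5 → F
E(4): 4+4=8 → I
L(11): 11+4=15 → P
U(20): 20+4=24 → Y
S(18): 18+4=22 → W
M(12): 12+4=16 → Q

FIPYWQ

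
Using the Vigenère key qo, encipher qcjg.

gqzu

Repeat the key across the message: qoqo
q(16)+q(16): 32≡6 → g
c(2)+o(14): 16 → q
j(9)+q(16): 25 → z
g(6)+o(14): 20 → u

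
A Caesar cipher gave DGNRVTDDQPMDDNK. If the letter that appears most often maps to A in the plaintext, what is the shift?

The most frequent ciphertext letter is D (appears 5 times).
D is position 3; A is position 0.
Shift = 3.

3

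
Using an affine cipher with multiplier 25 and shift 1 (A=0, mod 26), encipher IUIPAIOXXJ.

I(8): 25·8+1=201≡19 → T
U(20): 25·20+1=501≡7 → H
I(8): 25·8+1=201≡19 → T
P(15): 25·15+1=376≡12 → M
A(0): 25·0+1=1 → B
I(8): 25·8+1=201≡19 → T
O(14): 25·14+1=351≡13 → N
X(23): 25·23+1=576≡4 → E
X(23): 25·23+1=576≡4 → E
J(9): 25·9+1=226≡18 → S

THTMBTNEES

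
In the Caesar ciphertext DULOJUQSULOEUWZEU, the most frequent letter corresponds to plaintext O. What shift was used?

6

The most frequent ciphertext letter is U (appears 5 times).
U is position 20; O is position 14.
Shift = 6.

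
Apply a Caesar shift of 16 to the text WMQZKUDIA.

MCGPAKTYQ

W(22): 22+16=38≡12 → M
M(12): 12+16=28≡2 → C
Q(16): 16+16=32≡6 → G
Z(25): 25+16=41≡15 → P
K(10): 10+16=26≡0 → A
U(20): 20+16=36≡10 → K
D(3): 3+16=19 → T
I(8): 8+16=24 → Y
A(0): 0+16=16 → Q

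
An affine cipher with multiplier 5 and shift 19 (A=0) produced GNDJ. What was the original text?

The inverse of 5 mod 26 is 21, since 5·21=105≡1. Apply D(y)=21·(y−19) mod 26:
G(6): 21·(6−19)=-273≡13 → N
N(13): 21·(13−19)=-126≡4 → E
D(3): 21·(3−19)=-336≡2 → C
J(9): 21·(9−19)=-210≡24 → Y

NECY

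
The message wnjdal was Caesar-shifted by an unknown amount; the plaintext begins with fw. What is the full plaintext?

From the crib: w(22)−f(5)=17, so the shift is 17.
Subtract 17 from each ciphertext letter:
w(22): 22−17=5 → f
n(13): 13−17=-4≡22 → w
j(9): 9−17=-8≡18 → s
d(3): 3−17=-14≡12 → m
a(0): 0−17=-17≡9 → j
l(11): 11−17=-6≡20 → u

fwsmju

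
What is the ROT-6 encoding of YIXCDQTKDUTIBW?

EODIJWZQJAZOHC

Y(24): 24+6=30≡4 → E
I(8): 8+6=14 → O
X(23): 23+6=29≡3 → D
C(2): 2+6=8 → I
D(3): 3+6=9 → J
Q(16): 16+6=22 → W
T(19): 19+6=25 → Z
K(10): 10+6=16 → Q
D(3): 3+6=9 → J
U(20): 20+6=26≡0 → A
T(19): 19+6=25 → Z
I(8): 8+6=14 → O
B(1): 1+6=7 → H
W(22): 22+6=28≡2 → C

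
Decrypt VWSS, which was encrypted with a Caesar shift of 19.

V(21): 21−19=2 → C
W(22): 22−19=3 → D
S(18): 18−19=-1≡25 → Z
S(18): 18−19=-1≡25 → Z

CDZZ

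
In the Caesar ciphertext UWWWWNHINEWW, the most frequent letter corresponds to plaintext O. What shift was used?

The most frequent ciphertext letter is W (appears 6 times).
W is position 22; O is position 14.
Shift = 8.

8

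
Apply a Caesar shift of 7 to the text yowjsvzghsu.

y(24): 24+7=31≡5 → f
o(14): 14+7=21 → v
w(22): 22+7=29≡3 → d
j(9): 9+7=16 → q
s(18): 18+7=25 → z
v(21): 21+7=28≡2 → c
z(25): 25+7=32≡6 → g
g(6): 6+7=13 → n
h(7): 7+7=14 → o
s(18): 18+7=25 → z
u(20): 20+7=27≡1 → b

fvdqzcgnozb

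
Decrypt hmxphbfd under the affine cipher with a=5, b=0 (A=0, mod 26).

rspdrvbl

The inverse of 5 mod 26 is 21, since 5·21=105≡1. Apply D(y)=21·(y−0) mod 26:
h(7): 21·(7−0)=147≡17 → r
m(12): 21·(12−0)=252≡18 → s
x(23): 21·(23−0)=483≡15 → p
p(15): 21·(15−0)=315≡3 → d
h(7): 21·(7−0)=147≡17 → r
b(1): 21·(1−0)=21 → v
f(5): 21·(5−0)=105≡1 → b
d(3): 21·(3−0)=63≡11 → l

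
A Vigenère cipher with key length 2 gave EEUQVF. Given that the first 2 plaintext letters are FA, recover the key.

ZE

Subtract each crib letter from the matching ciphertext letter (mod 26):
E(4)−F(5)=-1≡25 → Z
E(4)−A(0)=4 → E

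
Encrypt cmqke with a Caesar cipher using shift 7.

jtxrl

c(2): 2+7=9 → j
m(12): 12+7=19 → t
q(16): 16+7=23 → x
k(10): 10+7=17 → r
e(4): 4+7=11 → l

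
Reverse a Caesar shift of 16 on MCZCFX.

M(12): 12−16=-4≡22 → W
C(2): 2−16=-14≡12 → M
Z(25): 25−16=9 → J
C(2): 2−16=-14≡12 → M
F(5): 5−16=-11≡15 → P
X(23): 23−16=7 → H

WMJMPH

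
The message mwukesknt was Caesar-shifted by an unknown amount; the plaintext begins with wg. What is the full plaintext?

wgeuocuxd

From the crib: m(12)−w(22)=-10≡16, so the shift is 16.
Subtract 16 from each ciphertext letter:
m(12): 12−16=-4≡22 → w
w(22): 22−16=6 → g
u(20): 20−16=4 → e
k(10): 10−16=-6≡20 → u
e(4): 4−16=-12≡14 → o
s(18): 18−16=2 → c
k(10): 10−16=-6≡20 → u
n(13): 13−16=-3≡23 → x
t(19): 19−16=3 → d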